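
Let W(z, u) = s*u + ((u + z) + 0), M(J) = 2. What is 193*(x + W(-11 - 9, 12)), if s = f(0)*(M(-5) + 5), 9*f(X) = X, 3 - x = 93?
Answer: -18914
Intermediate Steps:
x = -90 (x = 3 - 1*93 = 3 - 93 = -90)
f(X) = X/9
s = 0 (s = ((⅑)*0)*(2 + 5) = 0*7 = 0)
W(z, u) = u + z (W(z, u) = 0*u + ((u + z) + 0) = 0 + (u + z) = u + z)
193*(x + W(-11 - 9, 12)) = 193*(-90 + (12 + (-11 - 9))) = 193*(-90 + (12 - 20)) = 193*(-90 - 8) = 193*(-98) = -18914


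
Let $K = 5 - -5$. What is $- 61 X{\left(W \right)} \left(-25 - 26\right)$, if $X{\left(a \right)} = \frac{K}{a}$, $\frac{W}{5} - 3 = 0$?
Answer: $2074$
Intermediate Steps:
$W = 15$ ($W = 15 + 5 \cdot 0 = 15 + 0 = 15$)
$K = 10$ ($K = 5 + 5 = 10$)
$X{\left(a \right)} = \frac{10}{a}$
$- 61 X{\left(W \right)} \left(-25 - 26\right) = - 61 \cdot \frac{10}{15} \left(-25 - 26\right) = - 61 \cdot 10 \cdot \frac{1}{15} \left(-25 - 26\right) = \left(-61\right) \frac{2}{3} \left(-51\right) = \left(- \frac{122}{3}\right) \left(-51\right) = 2074$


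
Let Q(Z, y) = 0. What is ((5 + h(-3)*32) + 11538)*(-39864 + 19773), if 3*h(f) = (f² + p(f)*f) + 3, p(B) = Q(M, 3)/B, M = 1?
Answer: -234482061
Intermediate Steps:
p(B) = 0 (p(B) = 0/B = 0)
h(f) = 1 + f²/3 (h(f) = ((f² + 0*f) + 3)/3 = ((f² + 0) + 3)/3 = (f² + 3)/3 = (3 + f²)/3 = 1 + f²/3)
((5 + h(-3)*32) + 11538)*(-39864 + 19773) = ((5 + (1 + (⅓)*(-3)²)*32) + 11538)*(-39864 + 19773) = ((5 + (1 + (⅓)*9)*32) + 11538)*(-20091) = ((5 + (1 + 3)*32) + 11538)*(-20091) = ((5 + 4*32) + 11538)*(-20091) = ((5 + 128) + 11538)*(-20091) = (133 + 11538)*(-20091) = 11671*(-20091) = -234482061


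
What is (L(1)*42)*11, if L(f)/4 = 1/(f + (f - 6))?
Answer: -462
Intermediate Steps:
L(f) = 4/(-6 + 2*f) (L(f) = 4/(f + (f - 6)) = 4/(f + (-6 + f)) = 4/(-6 + 2*f))
(L(1)*42)*11 = ((2/(-3 + 1))*42)*11 = ((2/(-2))*42)*11 = ((2*(-½))*42)*11 = -1*42*11 = -42*11 = -462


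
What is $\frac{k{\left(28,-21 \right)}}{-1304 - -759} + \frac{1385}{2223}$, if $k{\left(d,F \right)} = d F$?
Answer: $\frac{2061949}{1211535} \approx 1.7019$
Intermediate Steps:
$k{\left(d,F \right)} = F d$
$\frac{k{\left(28,-21 \right)}}{-1304 - -759} + \frac{1385}{2223} = \frac{\left(-21\right) 28}{-1304 - -759} + \frac{1385}{2223} = - \frac{588}{-1304 + 759} + 1385 \cdot \frac{1}{2223} = - \frac{588}{-545} + \frac{1385}{2223} = \left(-588\right) \left(- \frac{1}{545}\right) + \frac{1385}{2223} = \frac{588}{545} + \frac{1385}{2223} = \frac{2061949}{1211535}$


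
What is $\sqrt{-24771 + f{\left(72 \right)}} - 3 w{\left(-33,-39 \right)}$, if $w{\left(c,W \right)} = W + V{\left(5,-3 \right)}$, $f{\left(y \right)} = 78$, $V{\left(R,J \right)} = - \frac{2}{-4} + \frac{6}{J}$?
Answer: $\frac{243}{2} + i \sqrt{24693} \approx 121.5 + 157.14 i$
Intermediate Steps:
$V{\left(R,J \right)} = \frac{1}{2} + \frac{6}{J}$ ($V{\left(R,J \right)} = \left(-2\right) \left(- \frac{1}{4}\right) + \frac{6}{J} = \frac{1}{2} + \frac{6}{J}$)
$w{\left(c,W \right)} = - \frac{3}{2} + W$ ($w{\left(c,W \right)} = W + \frac{12 - 3}{2 \left(-3\right)} = W + \frac{1}{2} \left(- \frac{1}{3}\right) 9 = W - \frac{3}{2} = - \frac{3}{2} + W$)
$\sqrt{-24771 + f{\left(72 \right)}} - 3 w{\left(-33,-39 \right)} = \sqrt{-24771 + 78} - 3 \left(- \frac{3}{2} - 39\right) = \sqrt{-24693} - - \frac{243}{2} = i \sqrt{24693} + \frac{243}{2} = \frac{243}{2} + i \sqrt{24693}$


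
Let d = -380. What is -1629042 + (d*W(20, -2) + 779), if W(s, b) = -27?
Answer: -1618003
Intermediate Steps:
-1629042 + (d*W(20, -2) + 779) = -1629042 + (-380*(-27) + 779) = -1629042 + (10260 + 779) = -1629042 + 11039 = -1618003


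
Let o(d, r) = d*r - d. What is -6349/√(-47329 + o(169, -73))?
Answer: 6349*I*√59835/59835 ≈ 25.955*I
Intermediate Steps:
o(d, r) = -d + d*r
-6349/√(-47329 + o(169, -73)) = -6349/√(-47329 + 169*(-1 - 73)) = -6349/√(-47329 + 169*(-74)) = -6349/√(-47329 - 12506) = -6349*(-I*√59835/59835) = -(-6349)*I*√59835/59835 = 6349*I*√59835/59835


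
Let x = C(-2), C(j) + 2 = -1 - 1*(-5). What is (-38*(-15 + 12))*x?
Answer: 228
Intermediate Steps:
C(j) = 2 (C(j) = -2 + (-1 - 1*(-5)) = -2 + (-1 + 5) = -2 + 4 = 2)
x = 2
(-38*(-15 + 12))*x = -38*(-15 + 12)*2 = -38*(-3)*2 = 114*2 = 228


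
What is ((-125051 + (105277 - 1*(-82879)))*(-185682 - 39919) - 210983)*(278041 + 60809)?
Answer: -4824126833518800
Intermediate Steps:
((-125051 + (105277 - 1*(-82879)))*(-185682 - 39919) - 210983)*(278041 + 60809) = ((-125051 + (105277 + 82879))*(-225601) - 210983)*338850 = ((-125051 + 188156)*(-225601) - 210983)*338850 = (63105*(-225601) - 210983)*338850 = (-14236551105 - 210983)*338850 = -14236762088*338850 = -4824126833518800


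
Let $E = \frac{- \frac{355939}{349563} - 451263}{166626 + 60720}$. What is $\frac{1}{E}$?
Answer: $- \frac{5676553557}{11267514572} \approx -0.5038$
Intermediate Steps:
$E = - \frac{11267514572}{5676553557}$ ($E = \frac{\left(-355939\right) \frac{1}{349563} - 451263}{227346} = \left(- \frac{355939}{349563} - 451263\right) \frac{1}{227346} = \left(- \frac{157745204008}{349563}\right) \frac{1}{227346} = - \frac{11267514572}{5676553557} \approx -1.9849$)
$\frac{1}{E} = \frac{1}{- \frac{11267514572}{5676553557}} = - \frac{5676553557}{11267514572}$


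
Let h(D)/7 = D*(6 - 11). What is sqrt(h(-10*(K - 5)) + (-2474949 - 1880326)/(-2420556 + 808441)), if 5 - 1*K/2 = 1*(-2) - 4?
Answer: sqrt(618822564193815)/322423 ≈ 77.154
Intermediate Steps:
K = 22 (K = 10 - 2*(1*(-2) - 4) = 10 - 2*(-2 - 4) = 10 - 2*(-6) = 10 + 12 = 22)
h(D) = -35*D (h(D) = 7*(D*(6 - 11)) = 7*(D*(-5)) = 7*(-5*D) = -35*D)
sqrt(h(-10*(K - 5)) + (-2474949 - 1880326)/(-2420556 + 808441)) = sqrt(-(-350)*(22 - 5) + (-2474949 - 1880326)/(-2420556 + 808441)) = sqrt(-(-350)*17 - 4355275/(-1612115)) = sqrt(-35*(-170) - 4355275*(-1/1612115)) = sqrt(5950 + 871055/322423) = sqrt(1919287905/322423) = sqrt(618822564193815)/322423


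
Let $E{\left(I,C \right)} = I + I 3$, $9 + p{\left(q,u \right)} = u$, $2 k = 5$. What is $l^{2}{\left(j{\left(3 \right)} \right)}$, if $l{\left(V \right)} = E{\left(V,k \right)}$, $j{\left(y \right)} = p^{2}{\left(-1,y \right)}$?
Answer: $20736$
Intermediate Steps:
$k = \frac{5}{2}$ ($k = \frac{1}{2} \cdot 5 = \frac{5}{2} \approx 2.5$)
$p{\left(q,u \right)} = -9 + u$
$E{\left(I,C \right)} = 4 I$ ($E{\left(I,C \right)} = I + 3 I = 4 I$)
$j{\left(y \right)} = \left(-9 + y\right)^{2}$
$l{\left(V \right)} = 4 V$
$l^{2}{\left(j{\left(3 \right)} \right)} = \left(4 \left(-9 + 3\right)^{2}\right)^{2} = \left(4 \left(-6\right)^{2}\right)^{2} = \left(4 \cdot 36\right)^{2} = 144^{2} = 20736$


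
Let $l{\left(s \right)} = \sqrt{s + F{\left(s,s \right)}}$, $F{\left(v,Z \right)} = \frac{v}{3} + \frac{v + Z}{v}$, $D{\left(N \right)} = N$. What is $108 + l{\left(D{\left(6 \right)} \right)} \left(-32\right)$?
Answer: $108 - 32 \sqrt{10} \approx 6.8071$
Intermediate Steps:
$F{\left(v,Z \right)} = \frac{v}{3} + \frac{Z + v}{v}$ ($F{\left(v,Z \right)} = v \frac{1}{3} + \frac{Z + v}{v} = \frac{v}{3} + \frac{Z + v}{v}$)
$l{\left(s \right)} = \sqrt{2 + \frac{4 s}{3}}$ ($l{\left(s \right)} = \sqrt{s + \left(1 + \frac{s}{3} + \frac{s}{s}\right)} = \sqrt{s + \left(1 + \frac{s}{3} + 1\right)} = \sqrt{s + \left(2 + \frac{s}{3}\right)} = \sqrt{2 + \frac{4 s}{3}}$)
$108 + l{\left(D{\left(6 \right)} \right)} \left(-32\right) = 108 + \frac{\sqrt{18 + 12 \cdot 6}}{3} \left(-32\right) = 108 + \frac{\sqrt{18 + 72}}{3} \left(-32\right) = 108 + \frac{\sqrt{90}}{3} \left(-32\right) = 108 + \frac{3 \sqrt{10}}{3} \left(-32\right) = 108 + \sqrt{10} \left(-32\right) = 108 - 32 \sqrt{10}$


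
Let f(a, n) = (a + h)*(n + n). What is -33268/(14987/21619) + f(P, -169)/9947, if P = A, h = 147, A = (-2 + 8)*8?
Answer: -1022154000842/21296527 ≈ -47996.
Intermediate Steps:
A = 48 (A = 6*8 = 48)
P = 48
f(a, n) = 2*n*(147 + a) (f(a, n) = (a + 147)*(n + n) = (147 + a)*(2*n) = 2*n*(147 + a))
-33268/(14987/21619) + f(P, -169)/9947 = -33268/(14987/21619) + (2*(-169)*(147 + 48))/9947 = -33268/(14987*(1/21619)) + (2*(-169)*195)*(1/9947) = -33268/14987/21619 - 65910*1/9947 = -33268*21619/14987 - 65910/9947 = -719220892/14987 - 65910/9947 = -1022154000842/21296527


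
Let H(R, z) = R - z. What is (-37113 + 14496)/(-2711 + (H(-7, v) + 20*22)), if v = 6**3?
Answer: 22617/2494 ≈ 9.0686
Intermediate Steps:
v = 216
(-37113 + 14496)/(-2711 + (H(-7, v) + 20*22)) = (-37113 + 14496)/(-2711 + ((-7 - 1*216) + 20*22)) = -22617/(-2711 + ((-7 - 216) + 440)) = -22617/(-2711 + (-223 + 440)) = -22617/(-2711 + 217) = -22617/(-2494) = -22617*(-1/2494) = 22617/2494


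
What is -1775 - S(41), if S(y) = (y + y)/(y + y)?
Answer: -1776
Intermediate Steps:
S(y) = 1 (S(y) = (2*y)/((2*y)) = (2*y)*(1/(2*y)) = 1)
-1775 - S(41) = -1775 - 1*1 = -1775 - 1 = -1776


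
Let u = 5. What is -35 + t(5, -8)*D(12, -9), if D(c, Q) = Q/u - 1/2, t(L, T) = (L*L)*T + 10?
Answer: 402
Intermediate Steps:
t(L, T) = 10 + T*L**2 (t(L, T) = L**2*T + 10 = T*L**2 + 10 = 10 + T*L**2)
D(c, Q) = -1/2 + Q/5 (D(c, Q) = Q/5 - 1/2 = -1/2 + Q/5)
-35 + t(5, -8)*D(12, -9) = -35 + (10 - 8*5**2)*(-1/2 + (1/5)*(-9)) = -35 + (10 - 8*25)*(-1/2 - 9/5) = -35 + (10 - 200)*(-23/10) = -35 - 190*(-23/10) = -35 + 437 = 402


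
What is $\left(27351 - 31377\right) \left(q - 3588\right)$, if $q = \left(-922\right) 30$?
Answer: $125804448$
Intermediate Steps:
$q = -27660$
$\left(27351 - 31377\right) \left(q - 3588\right) = \left(27351 - 31377\right) \left(-27660 - 3588\right) = - 4026 \left(-27660 - 3588\right) = \left(-4026\right) \left(-31248\right) = 125804448$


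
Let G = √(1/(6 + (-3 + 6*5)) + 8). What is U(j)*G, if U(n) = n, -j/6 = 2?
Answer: -4*√8745/11 ≈ -34.005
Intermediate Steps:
j = -12 (j = -6*2 = -12)
G = √8745/33 (G = √(1/(6 + (-3 + 30)) + 8) = √(1/(6 + 27) + 8) = √(1/33 + 8) = √(265/33) = √8745/33 ≈ 2.8338)
U(j)*G = -4*√8745/11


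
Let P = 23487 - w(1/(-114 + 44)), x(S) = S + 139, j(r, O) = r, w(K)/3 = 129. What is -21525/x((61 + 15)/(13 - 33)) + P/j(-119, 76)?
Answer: -4060425/11492 ≈ -353.33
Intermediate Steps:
w(K) = 387 (w(K) = 3*129 = 387)
x(S) = 139 + S
P = 23100 (P = 23487 - 1*387 = 23487 - 387 = 23100)
-21525/x((61 + 15)/(13 - 33)) + P/j(-119, 76) = -21525/(139 + (61 + 15)/(13 - 33)) + 23100/(-119) = -21525/(139 + 76/(-20)) + 23100*(-1/119) = -21525/(139 + 76*(-1/20)) - 3300/17 = -21525/(139 - 19/5) - 3300/17 = -21525/676/5 - 3300/17 = -21525*5/676 - 3300/17 = -107625/676 - 3300/17 = -4060425/11492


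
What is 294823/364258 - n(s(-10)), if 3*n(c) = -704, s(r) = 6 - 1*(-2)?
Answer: 257322101/1092774 ≈ 235.48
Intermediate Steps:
s(r) = 8 (s(r) = 6 + 2 = 8)
n(c) = -704/3 (n(c) = (⅓)*(-704) = -704/3)
294823/364258 - n(s(-10)) = 294823/364258 - 1*(-704/3) = 294823*(1/364258) + 704/3 = 294823/364258 + 704/3 = 257322101/1092774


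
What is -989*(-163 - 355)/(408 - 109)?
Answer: 22274/13 ≈ 1713.4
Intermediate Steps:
-989*(-163 - 355)/(408 - 109) = -989/(299/(-518)) = -989/(299*(-1/518)) = -989/(-299/518) = -989*(-518/299) = 22274/13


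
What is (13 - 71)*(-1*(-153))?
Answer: -8874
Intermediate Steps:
(13 - 71)*(-1*(-153)) = -58*153 = -8874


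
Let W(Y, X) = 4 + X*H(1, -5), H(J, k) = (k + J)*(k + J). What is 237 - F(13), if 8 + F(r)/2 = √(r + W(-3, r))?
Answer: 223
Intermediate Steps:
H(J, k) = (J + k)² (H(J, k) = (J + k)*(J + k) = (J + k)²)
W(Y, X) = 4 + 16*X (W(Y, X) = 4 + X*(1 - 5)² = 4 + X*(-4)² = 4 + X*16 = 4 + 16*X)
F(r) = -16 + 2*√(4 + 17*r) (F(r) = -16 + 2*√(r + (4 + 16*r)) = -16 + 2*√(4 + 17*r))
237 - F(13) = 237 - (-16 + 2*√(4 + 17*13)) = 237 - (-16 + 2*√(4 + 221)) = 237 - (-16 + 2*√225) = 237 - (-16 + 2*15) = 237 - (-16 + 30) = 237 - 1*14 = 237 - 14 = 223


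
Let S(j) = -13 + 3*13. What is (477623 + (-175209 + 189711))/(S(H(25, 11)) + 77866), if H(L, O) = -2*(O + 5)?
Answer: 492125/77892 ≈ 6.3180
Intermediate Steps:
H(L, O) = -10 - 2*O (H(L, O) = -2*(5 + O) = -10 - 2*O)
S(j) = 26 (S(j) = -13 + 39 = 26)
(477623 + (-175209 + 189711))/(S(H(25, 11)) + 77866) = (477623 + (-175209 + 189711))/(26 + 77866) = (477623 + 14502)/77892 = 492125*(1/77892) = 492125/77892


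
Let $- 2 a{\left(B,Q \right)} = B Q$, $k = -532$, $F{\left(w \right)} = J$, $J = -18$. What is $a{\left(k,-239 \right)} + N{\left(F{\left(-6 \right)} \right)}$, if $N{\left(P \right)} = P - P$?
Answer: $-63574$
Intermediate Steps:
$F{\left(w \right)} = -18$
$N{\left(P \right)} = 0$
$a{\left(B,Q \right)} = - \frac{B Q}{2}$
$a{\left(k,-239 \right)} + N{\left(F{\left(-6 \right)} \right)} = \left(- \frac{1}{2}\right) \left(-532\right) \left(-239\right) + 0 = -63574 + 0 = -63574$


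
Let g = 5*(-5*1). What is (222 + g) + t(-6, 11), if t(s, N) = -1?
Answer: 196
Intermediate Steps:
g = -25 (g = 5*(-5) = -25)
(222 + g) + t(-6, 11) = (222 - 25) - 1 = 197 - 1 = 196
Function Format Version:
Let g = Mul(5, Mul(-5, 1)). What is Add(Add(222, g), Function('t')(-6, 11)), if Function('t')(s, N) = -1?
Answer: 196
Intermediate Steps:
g = -25 (g = Mul(5, -5) = -25)
Add(Add(222, g), Function('t')(-6, 11)) = Add(Add(222, -25), -1) = Add(197, -1) = 196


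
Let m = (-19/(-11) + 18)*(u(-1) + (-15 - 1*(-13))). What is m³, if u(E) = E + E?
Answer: -653972032/1331 ≈ -4.9134e+5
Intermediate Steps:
u(E) = 2*E
m = -868/11 (m = (-19/(-11) + 18)*(2*(-1) + (-15 - 1*(-13))) = (-19*(-1/11) + 18)*(-2 + (-15 + 13)) = (19/11 + 18)*(-2 - 2) = (217/11)*(-4) = -868/11 ≈ -78.909)
m³ = (-868/11)³ = -653972032/1331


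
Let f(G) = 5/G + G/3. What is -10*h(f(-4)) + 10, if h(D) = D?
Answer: 215/6 ≈ 35.833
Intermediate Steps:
f(G) = 5/G + G/3 (f(G) = 5/G + G*(1/3) = 5/G + G/3)
-10*h(f(-4)) + 10 = -10*(5/(-4) + (1/3)*(-4)) + 10 = -10*(5*(-1/4) - 4/3) + 10 = -10*(-5/4 - 4/3) + 10 = -10*(-31/12) + 10 = 155/6 + 10 = 215/6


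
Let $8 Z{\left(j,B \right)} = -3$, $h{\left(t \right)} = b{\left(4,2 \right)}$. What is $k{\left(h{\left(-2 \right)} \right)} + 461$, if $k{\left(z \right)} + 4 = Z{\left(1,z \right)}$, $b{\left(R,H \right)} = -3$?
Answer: $\frac{3653}{8} \approx 456.63$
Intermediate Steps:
$h{\left(t \right)} = -3$
$Z{\left(j,B \right)} = - \frac{3}{8}$ ($Z{\left(j,B \right)} = \frac{1}{8} \left(-3\right) = - \frac{3}{8}$)
$k{\left(z \right)} = - \frac{35}{8}$ ($k{\left(z \right)} = -4 - \frac{3}{8} = - \frac{35}{8}$)
$k{\left(h{\left(-2 \right)} \right)} + 461 = - \frac{35}{8} + 461 = \frac{3653}{8}$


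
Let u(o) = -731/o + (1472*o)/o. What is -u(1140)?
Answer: -1677349/1140 ≈ -1471.4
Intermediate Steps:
u(o) = 1472 - 731/o (u(o) = -731/o + 1472 = 1472 - 731/o)
-u(1140) = -(1472 - 731/1140) = -1*1677349/1140 = -1677349/1140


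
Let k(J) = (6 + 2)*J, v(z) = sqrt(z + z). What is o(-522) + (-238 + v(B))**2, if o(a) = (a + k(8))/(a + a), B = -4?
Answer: 29564221/522 - 952*I*sqrt(2) ≈ 56636.0 - 1346.3*I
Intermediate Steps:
v(z) = sqrt(2)*sqrt(z) (v(z) = sqrt(2*z) = sqrt(2)*sqrt(z))
k(J) = 8*J
o(a) = (64 + a)/(2*a) (o(a) = (a + 8*8)/(a + a) = (a + 64)/((2*a)) = (64 + a)*(1/(2*a)) = (64 + a)/(2*a))
o(-522) + (-238 + v(B))**2 = (1/2)*(64 - 522)/(-522) + (-238 + sqrt(2)*sqrt(-4))**2 = (1/2)*(-1/522)*(-458) + (-238 + sqrt(2)*(2*I))**2 = 229/522 + (-238 + 2*I*sqrt(2))**2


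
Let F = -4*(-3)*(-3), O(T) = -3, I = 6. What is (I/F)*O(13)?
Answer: 1/2 ≈ 0.50000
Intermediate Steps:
F = -36 (F = 12*(-3) = -36)
(I/F)*O(13) = (6/(-36))*(-3) = (6*(-1/36))*(-3) = -1/6*(-3) = 1/2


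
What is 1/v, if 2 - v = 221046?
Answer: -1/221044 ≈ -4.5240e-6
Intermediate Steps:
v = -221044 (v = 2 - 1*221046 = 2 - 221046 = -221044)
1/v = 1/(-221044) = -1/221044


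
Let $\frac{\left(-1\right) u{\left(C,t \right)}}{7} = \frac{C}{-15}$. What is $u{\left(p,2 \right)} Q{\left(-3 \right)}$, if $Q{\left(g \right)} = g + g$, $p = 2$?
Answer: $- \frac{28}{5} \approx -5.6$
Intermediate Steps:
$u{\left(C,t \right)} = \frac{7 C}{15}$ ($u{\left(C,t \right)} = - 7 \frac{C}{-15} = - 7 C \left(- \frac{1}{15}\right) = - 7 \left(- \frac{C}{15}\right) = \frac{7 C}{15}$)
$Q{\left(g \right)} = 2 g$
$u{\left(p,2 \right)} Q{\left(-3 \right)} = \frac{7}{15} \cdot 2 \cdot 2 \left(-3\right) = \frac{14}{15} \left(-6\right) = - \frac{28}{5}$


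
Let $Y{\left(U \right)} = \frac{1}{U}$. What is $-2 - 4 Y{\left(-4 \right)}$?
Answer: $-1$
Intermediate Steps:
$-2 - 4 Y{\left(-4 \right)} = -2 - \frac{4}{-4} = -2 - -1 = -2 + 1 = -1$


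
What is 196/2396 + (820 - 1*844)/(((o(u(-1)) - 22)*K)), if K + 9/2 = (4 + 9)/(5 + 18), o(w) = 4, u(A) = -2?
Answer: -83609/325257 ≈ -0.25706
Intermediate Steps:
K = -181/46 (K = -9/2 + (4 + 9)/(5 + 18) = -9/2 + 13/23 = -181/46 ≈ -3.9348)
196/2396 + (820 - 1*844)/(((o(u(-1)) - 22)*K)) = 196/2396 + (820 - 1*844)/(((4 - 22)*(-181/46))) = 196*(1/2396) + (820 - 844)/((-18*(-181/46))) = 49/599 - 24/1629/23 = 49/599 - 24*23/1629 = 49/599 - 184/543 = -83609/325257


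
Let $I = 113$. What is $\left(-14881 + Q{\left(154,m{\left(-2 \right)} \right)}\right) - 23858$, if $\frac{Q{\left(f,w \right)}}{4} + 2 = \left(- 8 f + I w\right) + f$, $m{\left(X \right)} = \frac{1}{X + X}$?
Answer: $-43172$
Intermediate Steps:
$m{\left(X \right)} = \frac{1}{2 X}$
$Q{\left(f,w \right)} = -8 - 28 f + 452 w$ ($Q{\left(f,w \right)} = -8 + 4 \left(\left(- 8 f + 113 w\right) + f\right) = -8 + 4 \left(- 7 f + 113 w\right) = -8 - \left(- 452 w + 28 f\right) = -8 - 28 f + 452 w$)
$\left(-14881 + Q{\left(154,m{\left(-2 \right)} \right)}\right) - 23858 = \left(-14881 - \left(4320 - \frac{226}{-2}\right)\right) - 23858 = \left(-14881 - \left(4320 - 226 \left(- \frac{1}{2}\right)\right)\right) - 23858 = \left(-14881 - 4433\right) - 23858 = -19314 - 23858 = -43172$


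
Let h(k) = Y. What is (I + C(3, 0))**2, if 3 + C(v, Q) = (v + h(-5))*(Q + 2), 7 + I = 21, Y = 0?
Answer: 289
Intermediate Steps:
h(k) = 0
I = 14 (I = -7 + 21 = 14)
C(v, Q) = -3 + v*(2 + Q) (C(v, Q) = -3 + (v + 0)*(Q + 2) = -3 + v*(2 + Q))
(I + C(3, 0))**2 = (14 + (-3 + 2*3 + 0*3))**2 = (14 + (-3 + 6 + 0))**2 = (14 + 3)**2 = 17**2 = 289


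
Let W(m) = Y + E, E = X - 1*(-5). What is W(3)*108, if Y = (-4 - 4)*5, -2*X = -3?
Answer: -3618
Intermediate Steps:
X = 3/2 (X = -½*(-3) = 3/2 ≈ 1.5000)
E = 13/2 (E = 3/2 - 1*(-5) = 3/2 + 5 = 13/2 ≈ 6.5000)
Y = -40 (Y = -8*5 = -40)
W(m) = -67/2 (W(m) = -40 + 13/2 = -67/2)
W(3)*108 = -67/2*108 = -3618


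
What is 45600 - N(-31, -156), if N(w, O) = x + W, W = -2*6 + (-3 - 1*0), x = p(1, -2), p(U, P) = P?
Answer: 45617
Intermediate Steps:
x = -2
W = -15 (W = -12 + (-3 + 0) = -12 - 3 = -15)
N(w, O) = -17 (N(w, O) = -2 - 15 = -17)
45600 - N(-31, -156) = 45600 - 1*(-17) = 45600 + 17 = 45617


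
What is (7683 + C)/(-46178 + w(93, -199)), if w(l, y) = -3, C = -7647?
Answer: -36/46181 ≈ -0.00077954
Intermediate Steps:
(7683 + C)/(-46178 + w(93, -199)) = (7683 - 7647)/(-46178 - 3) = 36/(-46181) = 36*(-1/46181) = -36/46181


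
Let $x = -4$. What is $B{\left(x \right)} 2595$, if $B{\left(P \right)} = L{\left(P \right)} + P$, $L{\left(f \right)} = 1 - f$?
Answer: $2595$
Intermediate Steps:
$B{\left(P \right)} = 1$ ($B{\left(P \right)} = \left(1 - P\right) + P = 1$)
$B{\left(x \right)} 2595 = 1 \cdot 2595 = 2595$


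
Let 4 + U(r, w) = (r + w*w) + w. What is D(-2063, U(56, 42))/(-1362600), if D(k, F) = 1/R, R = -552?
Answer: 1/752155200 ≈ 1.3295e-9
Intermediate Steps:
U(r, w) = -4 + r + w + w² (U(r, w) = -4 + ((r + w*w) + w) = -4 + ((r + w²) + w) = -4 + (r + w + w²) = -4 + r + w + w²)
D(k, F) = -1/552 (D(k, F) = 1/(-552) = -1/552)
D(-2063, U(56, 42))/(-1362600) = -1/552/(-1362600) = -1/552*(-1/1362600) = 1/752155200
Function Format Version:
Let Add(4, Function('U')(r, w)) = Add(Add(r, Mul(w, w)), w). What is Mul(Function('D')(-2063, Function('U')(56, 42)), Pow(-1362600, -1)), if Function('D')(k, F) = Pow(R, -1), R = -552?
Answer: Rational(1, 752155200) ≈ 1.3295e-9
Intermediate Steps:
Function('U')(r, w) = Add(-4, r, w, Pow(w, 2)) (Function('U')(r, w) = Add(-4, Add(Add(r, Mul(w, w)), w)) = Add(-4, Add(Add(r, Pow(w, 2)), w)) = Add(-4, Add(r, w, Pow(w, 2))) = Add(-4, r, w, Pow(w, 2)))
Function('D')(k, F) = Rational(-1, 552) (Function('D')(k, F) = Pow(-552, -1) = Rational(-1, 552))
Mul(Function('D')(-2063, Function('U')(56, 42)), Pow(-1362600, -1)) = Mul(Rational(-1, 552), Pow(-1362600, -1)) = Mul(Rational(-1, 552), Rational(-1, 1362600)) = Rational(1, 752155200)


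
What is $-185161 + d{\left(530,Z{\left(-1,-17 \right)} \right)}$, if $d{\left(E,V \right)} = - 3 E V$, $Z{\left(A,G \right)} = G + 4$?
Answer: $-164491$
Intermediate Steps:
$Z{\left(A,G \right)} = 4 + G$
$d{\left(E,V \right)} = - 3 E V$
$-185161 + d{\left(530,Z{\left(-1,-17 \right)} \right)} = -185161 - 1590 \left(4 - 17\right) = -185161 - 1590 \left(-13\right) = -185161 + 20670 = -164491$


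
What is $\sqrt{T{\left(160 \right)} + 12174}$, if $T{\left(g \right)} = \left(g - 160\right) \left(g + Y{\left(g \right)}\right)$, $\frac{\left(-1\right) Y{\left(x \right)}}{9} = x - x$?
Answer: $\sqrt{12174} \approx 110.34$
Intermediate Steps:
$Y{\left(x \right)} = 0$ ($Y{\left(x \right)} = - 9 \left(x - x\right) = \left(-9\right) 0 = 0$)
$T{\left(g \right)} = g \left(-160 + g\right)$ ($T{\left(g \right)} = \left(g - 160\right) \left(g + 0\right) = \left(-160 + g\right) g = g \left(-160 + g\right)$)
$\sqrt{T{\left(160 \right)} + 12174} = \sqrt{160 \left(-160 + 160\right) + 12174} = \sqrt{160 \cdot 0 + 12174} = \sqrt{0 + 12174} = \sqrt{12174}$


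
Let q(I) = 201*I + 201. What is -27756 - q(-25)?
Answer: -22932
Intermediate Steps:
q(I) = 201 + 201*I
-27756 - q(-25) = -27756 - (201 + 201*(-25)) = -27756 - (201 - 5025) = -27756 - 1*(-4824) = -27756 + 4824 = -22932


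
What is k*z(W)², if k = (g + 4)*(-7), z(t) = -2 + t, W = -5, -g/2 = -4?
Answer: -4116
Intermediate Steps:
g = 8 (g = -2*(-4) = 8)
k = -84 (k = (8 + 4)*(-7) = 12*(-7) = -84)
k*z(W)² = -84*(-2 - 5)² = -84*(-7)² = -84*49 = -4116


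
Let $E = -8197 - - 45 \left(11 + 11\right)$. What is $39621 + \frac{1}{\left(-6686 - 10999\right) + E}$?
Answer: $\frac{986245931}{24892} \approx 39621.0$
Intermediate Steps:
$E = -7207$ ($E = -8197 - \left(-45\right) 22 = -8197 - -990 = -8197 + 990 = -7207$)
$39621 + \frac{1}{\left(-6686 - 10999\right) + E} = 39621 + \frac{1}{\left(-6686 - 10999\right) - 7207} = 39621 + \frac{1}{-17685 - 7207} = 39621 + \frac{1}{-24892} = 39621 - \frac{1}{24892} = \frac{986245931}{24892}$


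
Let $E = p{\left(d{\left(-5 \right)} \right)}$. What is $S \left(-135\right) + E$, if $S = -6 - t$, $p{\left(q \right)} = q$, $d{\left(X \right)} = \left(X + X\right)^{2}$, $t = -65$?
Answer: $-7865$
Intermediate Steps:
$d{\left(X \right)} = 4 X^{2}$ ($d{\left(X \right)} = \left(2 X\right)^{2} = 4 X^{2}$)
$E = 100$ ($E = 4 \left(-5\right)^{2} = 4 \cdot 25 = 100$)
$S = 59$ ($S = -6 - -65 = -6 + 65 = 59$)
$S \left(-135\right) + E = 59 \left(-135\right) + 100 = -7965 + 100 = -7865$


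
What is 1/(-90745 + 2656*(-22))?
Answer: -1/149177 ≈ -6.7034e-6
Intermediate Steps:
1/(-90745 + 2656*(-22)) = 1/(-90745 - 58432) = 1/(-149177) = -1/149177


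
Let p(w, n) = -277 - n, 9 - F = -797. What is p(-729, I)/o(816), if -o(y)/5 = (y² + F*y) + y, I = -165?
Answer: 7/413865 ≈ 1.6914e-5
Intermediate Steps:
F = 806 (F = 9 - 1*(-797) = 9 + 797 = 806)
o(y) = -4035*y - 5*y² (o(y) = -5*((y² + 806*y) + y) = -5*(y² + 807*y) = -4035*y - 5*y²)
p(-729, I)/o(816) = (-277 - 1*(-165))/((-5*816*(807 + 816))) = (-277 + 165)/((-5*816*1623)) = -112/(-6621840) = -112*(-1/6621840) = 7/413865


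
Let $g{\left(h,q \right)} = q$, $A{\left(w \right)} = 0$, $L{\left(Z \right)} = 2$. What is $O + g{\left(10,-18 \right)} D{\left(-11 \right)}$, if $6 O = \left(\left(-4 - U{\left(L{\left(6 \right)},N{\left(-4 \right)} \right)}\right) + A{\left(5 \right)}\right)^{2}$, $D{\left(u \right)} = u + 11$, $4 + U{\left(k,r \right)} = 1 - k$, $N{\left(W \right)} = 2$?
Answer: $\frac{1}{6} \approx 0.16667$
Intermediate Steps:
$U{\left(k,r \right)} = -3 - k$ ($U{\left(k,r \right)} = -4 - \left(-1 + k\right) = -3 - k$)
$D{\left(u \right)} = 11 + u$
$O = \frac{1}{6}$ ($O = \frac{\left(\left(-4 - \left(-3 - 2\right)\right) + 0\right)^{2}}{6} = \frac{\left(\left(-4 - -5\right) + 0\right)^{2}}{6} = \frac{\left(\left(-4 + 5\right) + 0\right)^{2}}{6} = \frac{\left(1 + 0\right)^{2}}{6} = \frac{1^{2}}{6} = \frac{1}{6} \cdot 1 = \frac{1}{6} \approx 0.16667$)
$O + g{\left(10,-18 \right)} D{\left(-11 \right)} = \frac{1}{6} - 18 \left(11 - 11\right) = \frac{1}{6} - 0 = \frac{1}{6} + 0 = \frac{1}{6}$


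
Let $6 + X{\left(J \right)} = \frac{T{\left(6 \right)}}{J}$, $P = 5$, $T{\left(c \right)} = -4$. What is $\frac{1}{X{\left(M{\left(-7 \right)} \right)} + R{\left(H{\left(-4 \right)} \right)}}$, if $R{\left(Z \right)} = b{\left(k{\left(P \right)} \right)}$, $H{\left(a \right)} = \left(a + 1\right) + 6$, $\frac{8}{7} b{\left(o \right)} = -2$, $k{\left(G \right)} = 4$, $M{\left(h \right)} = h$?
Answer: $- \frac{28}{201} \approx -0.1393$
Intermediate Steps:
$b{\left(o \right)} = - \frac{7}{4}$ ($b{\left(o \right)} = \frac{7}{8} \left(-2\right) = - \frac{7}{4}$)
$X{\left(J \right)} = -6 - \frac{4}{J}$
$H{\left(a \right)} = 7 + a$ ($H{\left(a \right)} = \left(1 + a\right) + 6 = 7 + a$)
$R{\left(Z \right)} = - \frac{7}{4}$
$\frac{1}{X{\left(M{\left(-7 \right)} \right)} + R{\left(H{\left(-4 \right)} \right)}} = \frac{1}{\left(-6 - \frac{4}{-7}\right) - \frac{7}{4}} = \frac{1}{\left(-6 - - \frac{4}{7}\right) - \frac{7}{4}} = \frac{1}{\left(-6 + \frac{4}{7}\right) - \frac{7}{4}} = \frac{1}{- \frac{38}{7} - \frac{7}{4}} = \frac{1}{- \frac{201}{28}} = - \frac{28}{201}$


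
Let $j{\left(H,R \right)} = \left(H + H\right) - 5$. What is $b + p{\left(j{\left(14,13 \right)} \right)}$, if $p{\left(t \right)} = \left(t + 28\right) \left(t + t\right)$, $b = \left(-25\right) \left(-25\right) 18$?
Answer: $13596$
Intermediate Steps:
$j{\left(H,R \right)} = -5 + 2 H$ ($j{\left(H,R \right)} = 2 H - 5 = -5 + 2 H$)
$b = 11250$ ($b = 625 \cdot 18 = 11250$)
$p{\left(t \right)} = 2 t \left(28 + t\right)$ ($p{\left(t \right)} = \left(28 + t\right) 2 t = 2 t \left(28 + t\right)$)
$b + p{\left(j{\left(14,13 \right)} \right)} = 11250 + 2 \left(-5 + 2 \cdot 14\right) \left(28 + \left(-5 + 2 \cdot 14\right)\right) = 11250 + 2 \left(-5 + 28\right) \left(28 + \left(-5 + 28\right)\right) = 11250 + 2 \cdot 23 \left(28 + 23\right) = 11250 + 2 \cdot 23 \cdot 51 = 11250 + 2346 = 13596$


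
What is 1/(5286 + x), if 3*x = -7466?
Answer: 3/8392 ≈ 0.00035748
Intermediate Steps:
x = -7466/3 (x = (1/3)*(-7466) = -7466/3 ≈ -2488.7)
1/(5286 + x) = 1/(5286 - 7466/3) = 1/(8392/3) = 3/8392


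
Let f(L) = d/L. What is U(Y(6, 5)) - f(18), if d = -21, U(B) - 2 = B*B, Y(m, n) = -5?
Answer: 169/6 ≈ 28.167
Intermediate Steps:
U(B) = 2 + B² (U(B) = 2 + B*B = 2 + B²)
f(L) = -21/L
U(Y(6, 5)) - f(18) = (2 + (-5)²) - (-21)/18 = (2 + 25) - (-21)/18 = 27 - 1*(-7/6) = 27 + 7/6 = 169/6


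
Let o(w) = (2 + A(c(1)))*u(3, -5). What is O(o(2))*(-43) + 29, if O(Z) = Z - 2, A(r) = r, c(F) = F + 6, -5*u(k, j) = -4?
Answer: -973/5 ≈ -194.60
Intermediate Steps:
u(k, j) = ⅘ (u(k, j) = -⅕*(-4) = ⅘)
c(F) = 6 + F
o(w) = 36/5 (o(w) = (2 + (6 + 1))*(⅘) = (2 + 7)*(⅘) = 9*(⅘) = 36/5)
O(Z) = -2 + Z
O(o(2))*(-43) + 29 = (-2 + 36/5)*(-43) + 29 = (26/5)*(-43) + 29 = -1118/5 + 29 = -973/5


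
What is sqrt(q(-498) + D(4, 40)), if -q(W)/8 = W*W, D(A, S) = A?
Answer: 2*I*sqrt(496007) ≈ 1408.6*I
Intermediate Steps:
q(W) = -8*W**2 (q(W) = -8*W*W = -8*W**2)
sqrt(q(-498) + D(4, 40)) = sqrt(-8*(-498)**2 + 4) = sqrt(-8*248004 + 4) = sqrt(-1984032 + 4) = sqrt(-1984028) = 2*I*sqrt(496007)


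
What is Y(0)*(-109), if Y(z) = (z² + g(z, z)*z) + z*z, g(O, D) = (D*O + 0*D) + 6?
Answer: 0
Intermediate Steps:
g(O, D) = 6 + D*O (g(O, D) = (D*O + 0) + 6 = D*O + 6 = 6 + D*O)
Y(z) = 2*z² + z*(6 + z²) (Y(z) = (z² + (6 + z*z)*z) + z*z = (z² + (6 + z²)*z) + z² = (z² + z*(6 + z²)) + z² = 2*z² + z*(6 + z²))
Y(0)*(-109) = (0*(6 + 0² + 2*0))*(-109) = (0*(6 + 0 + 0))*(-109) = (0*6)*(-109) = 0*(-109) = 0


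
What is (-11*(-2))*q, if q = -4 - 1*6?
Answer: -220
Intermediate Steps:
q = -10 (q = -4 - 6 = -10)
(-11*(-2))*q = -11*(-2)*(-10) = 22*(-10) = -220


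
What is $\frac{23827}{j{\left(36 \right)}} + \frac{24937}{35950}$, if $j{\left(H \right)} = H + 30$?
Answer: $\frac{214556623}{593175} \approx 361.71$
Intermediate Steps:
$j{\left(H \right)} = 30 + H$
$\frac{23827}{j{\left(36 \right)}} + \frac{24937}{35950} = \frac{23827}{30 + 36} + \frac{24937}{35950} = \frac{23827}{66} + 24937 \cdot \frac{1}{35950} = 23827 \cdot \frac{1}{66} + \frac{24937}{35950} = \frac{23827}{66} + \frac{24937}{35950} = \frac{214556623}{593175}$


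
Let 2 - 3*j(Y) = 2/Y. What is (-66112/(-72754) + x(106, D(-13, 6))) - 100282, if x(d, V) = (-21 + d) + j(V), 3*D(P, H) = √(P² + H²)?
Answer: -10934426885/109131 - 2*√205/205 ≈ -1.0020e+5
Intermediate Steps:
j(Y) = ⅔ - 2/(3*Y)
D(P, H) = √(H² + P²)/3 (D(P, H) = √(P² + H²)/3 = √(H² + P²)/3)
x(d, V) = -21 + d + 2*(-1 + V)/(3*V) (x(d, V) = (-21 + d) + 2*(-1 + V)/(3*V) = -21 + d + 2*(-1 + V)/(3*V))
(-66112/(-72754) + x(106, D(-13, 6))) - 100282 = (-66112/(-72754) + (-61/3 + 106 - 2*3/√(6² + (-13)²)/3)) - 100282 = (-66112*(-1/72754) + (-61/3 + 106 - 2*3/√(36 + 169)/3)) - 100282 = (33056/36377 + (-61/3 + 106 - 2*3*√205/205/3)) - 100282 = (33056/36377 + (-61/3 + 106 - 2*√205/205)) - 100282 = (33056/36377 + (257/3 - 2*√205/205)) - 100282 = (9448057/109131 - 2*√205/205) - 100282 = -10934426885/109131 - 2*√205/205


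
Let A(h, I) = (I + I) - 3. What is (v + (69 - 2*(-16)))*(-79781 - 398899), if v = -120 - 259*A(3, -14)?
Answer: -3834226800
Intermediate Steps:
A(h, I) = -3 + 2*I (A(h, I) = 2*I - 3 = -3 + 2*I)
v = 7909 (v = -120 - 259*(-3 + 2*(-14)) = -120 - 259*(-3 - 28) = -120 - 259*(-31) = -120 + 8029 = 7909)
(v + (69 - 2*(-16)))*(-79781 - 398899) = (7909 + (69 - 2*(-16)))*(-79781 - 398899) = (7909 + (69 + 32))*(-478680) = (7909 + 101)*(-478680) = 8010*(-478680) = -3834226800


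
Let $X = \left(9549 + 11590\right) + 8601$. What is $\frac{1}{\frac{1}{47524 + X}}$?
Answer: $77264$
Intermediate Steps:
$X = 29740$ ($X = 21139 + 8601 = 29740$)
$\frac{1}{\frac{1}{47524 + X}} = \frac{1}{\frac{1}{47524 + 29740}} = \frac{1}{\frac{1}{77264}} = 77264$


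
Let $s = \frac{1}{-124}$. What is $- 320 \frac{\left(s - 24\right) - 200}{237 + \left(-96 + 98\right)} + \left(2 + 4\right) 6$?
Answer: $\frac{2488884}{7409} \approx 335.93$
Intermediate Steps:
$s = - \frac{1}{124} \approx -0.0080645$
$- 320 \frac{\left(s - 24\right) - 200}{237 + \left(-96 + 98\right)} + \left(2 + 4\right) 6 = - 320 \frac{\left(- \frac{1}{124} - 24\right) - 200}{237 + \left(-96 + 98\right)} + \left(2 + 4\right) 6 = - 320 \frac{- \frac{2977}{124} - 200}{237 + 2} + 6 \cdot 6 = - 320 \left(- \frac{27777}{124 \cdot 239}\right) + 36 = - 320 \left(\left(- \frac{27777}{124}\right) \frac{1}{239}\right) + 36 = \left(-320\right) \left(- \frac{27777}{29636}\right) + 36 = \frac{2222160}{7409} + 36 = \frac{2488884}{7409}$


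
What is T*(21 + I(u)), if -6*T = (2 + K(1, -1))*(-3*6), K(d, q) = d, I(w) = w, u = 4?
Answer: 225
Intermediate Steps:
T = 9 (T = -(2 + 1)*(-3*6)/6 = -(-18)/2 = -⅙*(-54) = 9)
T*(21 + I(u)) = 9*(21 + 4) = 9*25 = 225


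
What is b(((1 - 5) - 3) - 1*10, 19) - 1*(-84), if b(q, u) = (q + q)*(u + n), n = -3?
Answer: -460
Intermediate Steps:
b(q, u) = 2*q*(-3 + u) (b(q, u) = (q + q)*(u - 3) = (2*q)*(-3 + u) = 2*q*(-3 + u))
b(((1 - 5) - 3) - 1*10, 19) - 1*(-84) = 2*(((1 - 5) - 3) - 1*10)*(-3 + 19) - 1*(-84) = 2*((-4 - 3) - 10)*16 + 84 = 2*(-7 - 10)*16 + 84 = 2*(-17)*16 + 84 = -544 + 84 = -460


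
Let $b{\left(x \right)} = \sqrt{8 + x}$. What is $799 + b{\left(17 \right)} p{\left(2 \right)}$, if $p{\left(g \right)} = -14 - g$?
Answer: $719$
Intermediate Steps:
$799 + b{\left(17 \right)} p{\left(2 \right)} = 799 + \sqrt{8 + 17} \left(-14 - 2\right) = 799 + \sqrt{25} \left(-14 - 2\right) = 799 + 5 \left(-16\right) = 799 - 80 = 719$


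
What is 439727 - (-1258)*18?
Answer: 462371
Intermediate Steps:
439727 - (-1258)*18 = 439727 - 1*(-22644) = 439727 + 22644 = 462371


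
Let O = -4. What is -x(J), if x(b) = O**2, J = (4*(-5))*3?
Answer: -16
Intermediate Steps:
J = -60 (J = -20*3 = -60)
x(b) = 16 (x(b) = (-4)**2 = 16)
-x(J) = -1*16 = -16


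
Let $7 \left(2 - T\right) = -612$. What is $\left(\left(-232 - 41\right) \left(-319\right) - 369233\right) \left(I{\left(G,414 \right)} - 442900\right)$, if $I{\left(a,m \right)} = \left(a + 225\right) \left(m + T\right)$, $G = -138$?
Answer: $\frac{788234665952}{7} \approx 1.1261 \cdot 10^{11}$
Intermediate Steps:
$T = \frac{626}{7}$ ($T = 2 - - \frac{612}{7} = 2 + \frac{612}{7} = \frac{626}{7} \approx 89.429$)
$I{\left(a,m \right)} = \left(225 + a\right) \left(\frac{626}{7} + m\right)$ ($I{\left(a,m \right)} = \left(a + 225\right) \left(m + \frac{626}{7}\right) = \left(225 + a\right) \left(\frac{626}{7} + m\right)$)
$\left(\left(-232 - 41\right) \left(-319\right) - 369233\right) \left(I{\left(G,414 \right)} - 442900\right) = \left(\left(-232 - 41\right) \left(-319\right) - 369233\right) \left(\left(\frac{140850}{7} + 225 \cdot 414 + \frac{626}{7} \left(-138\right) - 57132\right) - 442900\right) = \left(\left(-273\right) \left(-319\right) - 369233\right) \left(\left(\frac{140850}{7} + 93150 - \frac{86388}{7} - 57132\right) - 442900\right) = \left(87087 - 369233\right) \left(\frac{306588}{7} - 442900\right) = \left(-282146\right) \left(- \frac{2793712}{7}\right) = \frac{788234665952}{7}$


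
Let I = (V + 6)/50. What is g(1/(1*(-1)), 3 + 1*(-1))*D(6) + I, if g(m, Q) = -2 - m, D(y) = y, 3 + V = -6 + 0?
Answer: -303/50 ≈ -6.0600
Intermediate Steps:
V = -9 (V = -3 + (-6 + 0) = -3 - 6 = -9)
I = -3/50 (I = (-9 + 6)/50 = -3*1/50 = -3/50 ≈ -0.060000)
g(1/(1*(-1)), 3 + 1*(-1))*D(6) + I = (-2 - 1/(1*(-1)))*6 - 3/50 = (-2 - 1/(-1))*6 - 3/50 = (-2 - 1*(-1))*6 - 3/50 = (-2 + 1)*6 - 3/50 = -1*6 - 3/50 = -6 - 3/50 = -303/50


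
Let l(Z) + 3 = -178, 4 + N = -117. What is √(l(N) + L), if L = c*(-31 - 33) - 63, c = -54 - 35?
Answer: 2*√1363 ≈ 73.838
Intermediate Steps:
N = -121 (N = -4 - 117 = -121)
l(Z) = -181 (l(Z) = -3 - 178 = -181)
c = -89
L = 5633 (L = -89*(-31 - 33) - 63 = -89*(-64) - 63 = 5696 - 63 = 5633)
√(l(N) + L) = √(-181 + 5633) = √5452 = 2*√1363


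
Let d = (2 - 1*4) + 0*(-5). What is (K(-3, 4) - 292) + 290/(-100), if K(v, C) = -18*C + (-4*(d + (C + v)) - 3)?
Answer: -3659/10 ≈ -365.90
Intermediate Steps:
d = -2 (d = (2 - 4) + 0 = -2 + 0 = -2)
K(v, C) = 5 - 22*C - 4*v (K(v, C) = -18*C + (-4*(-2 + (C + v)) - 3) = -18*C + (-4*(-2 + C + v) - 3) = -18*C + ((8 - 4*C - 4*v) - 3) = -18*C + (5 - 4*C - 4*v) = 5 - 22*C - 4*v)
(K(-3, 4) - 292) + 290/(-100) = ((5 - 22*4 - 4*(-3)) - 292) + 290/(-100) = ((5 - 88 + 12) - 292) + 290*(-1/100) = (-71 - 292) - 29/10 = -363 - 29/10 = -3659/10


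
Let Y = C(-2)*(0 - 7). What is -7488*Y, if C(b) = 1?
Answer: 52416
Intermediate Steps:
Y = -7 (Y = 1*(0 - 7) = 1*(-7) = -7)
-7488*Y = -7488*(-7) = 52416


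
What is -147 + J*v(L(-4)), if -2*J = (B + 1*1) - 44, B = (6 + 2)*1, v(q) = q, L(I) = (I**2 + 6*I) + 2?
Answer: -252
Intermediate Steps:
L(I) = 2 + I**2 + 6*I
B = 8 (B = 8*1 = 8)
J = 35/2 (J = -((8 + 1*1) - 44)/2 = -((8 + 1) - 44)/2 = -(9 - 44)/2 = -1/2*(-35) = 35/2 ≈ 17.500)
-147 + J*v(L(-4)) = -147 + 35*(2 + (-4)**2 + 6*(-4))/2 = -147 + 35*(2 + 16 - 24)/2 = -147 + (35/2)*(-6) = -147 - 105 = -252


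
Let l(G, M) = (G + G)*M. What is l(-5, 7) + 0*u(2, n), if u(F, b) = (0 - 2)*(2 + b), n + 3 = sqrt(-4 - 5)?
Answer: -70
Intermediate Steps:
l(G, M) = 2*G*M (l(G, M) = (2*G)*M = 2*G*M)
n = -3 + 3*I (n = -3 + sqrt(-4 - 5) = -3 + sqrt(-9) = -3 + 3*I ≈ -3.0 + 3.0*I)
u(F, b) = -4 - 2*b (u(F, b) = -2*(2 + b) = -4 - 2*b)
l(-5, 7) + 0*u(2, n) = 2*(-5)*7 + 0*(-4 - 2*(-3 + 3*I)) = -70 + 0*(-4 + (6 - 6*I)) = -70 + 0*(2 - 6*I) = -70 + 0 = -70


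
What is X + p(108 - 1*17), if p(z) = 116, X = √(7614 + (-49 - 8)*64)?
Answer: 116 + √3966 ≈ 178.98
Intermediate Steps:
X = √3966 (X = √(7614 - 57*64) = √(7614 - 3648) = √3966 ≈ 62.976)
X + p(108 - 1*17) = √3966 + 116 = 116 + √3966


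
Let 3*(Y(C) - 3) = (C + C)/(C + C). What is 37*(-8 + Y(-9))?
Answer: -518/3 ≈ -172.67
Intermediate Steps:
Y(C) = 10/3 (Y(C) = 3 + ((C + C)/(C + C))/3 = 3 + ((2*C)/((2*C)))/3 = 3 + ((2*C)*(1/(2*C)))/3 = 3 + (⅓)*1 = 3 + ⅓ = 10/3)
37*(-8 + Y(-9)) = 37*(-8 + 10/3) = 37*(-14/3) = -518/3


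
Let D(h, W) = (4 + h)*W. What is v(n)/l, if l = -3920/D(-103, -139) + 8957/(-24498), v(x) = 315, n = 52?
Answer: -1311010470/2707277 ≈ -484.25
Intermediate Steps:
D(h, W) = W*(4 + h)
l = -2707277/4161938 (l = -3920*(-1/(139*(4 - 103))) + 8957/(-24498) = -3920/((-139*(-99))) + 8957*(-1/24498) = -3920/13761 - 8957/24498 = -2707277/4161938 ≈ -0.65049)
v(n)/l = 315/(-2707277/4161938) = 315*(-4161938/2707277) = -1311010470/2707277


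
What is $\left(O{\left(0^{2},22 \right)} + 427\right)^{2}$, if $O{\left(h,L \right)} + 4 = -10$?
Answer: $170569$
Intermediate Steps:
$O{\left(h,L \right)} = -14$ ($O{\left(h,L \right)} = -4 - 10 = -14$)
$\left(O{\left(0^{2},22 \right)} + 427\right)^{2} = \left(-14 + 427\right)^{2} = 413^{2} = 170569$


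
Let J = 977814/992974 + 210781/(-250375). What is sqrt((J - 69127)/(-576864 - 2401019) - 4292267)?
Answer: 2*I*sqrt(5881656745700227768312952801284981905955)/74034895865826575 ≈ 2071.8*I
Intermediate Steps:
J = 17760063778/124307932625 (J = 977814*(1/992974) + 210781*(-1/250375) = 488907/496487 - 210781/250375 = 17760063778/124307932625 ≈ 0.14287)
sqrt((J - 69127)/(-576864 - 2401019) - 4292267) = sqrt((17760063778/124307932625 - 69127)/(-576864 - 2401019) - 4292267) = sqrt(-8593016698504597/124307932625/(-2977883) - 4292267) = sqrt(-8593016698504597/124307932625*(-1/2977883) - 4292267) = sqrt(8593016698504597/370174479329132875 - 4292267) = sqrt(-1588887693273602479473028/370174479329132875) = 2*I*sqrt(5881656745700227768312952801284981905955)/74034895865826575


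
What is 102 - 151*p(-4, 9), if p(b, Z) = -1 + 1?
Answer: 102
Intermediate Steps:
p(b, Z) = 0
102 - 151*p(-4, 9) = 102 - 151*0 = 102 + 0 = 102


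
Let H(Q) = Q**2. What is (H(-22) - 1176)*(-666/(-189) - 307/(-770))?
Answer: -3135106/1155 ≈ -2714.4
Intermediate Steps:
(H(-22) - 1176)*(-666/(-189) - 307/(-770)) = ((-22)**2 - 1176)*(-666/(-189) - 307/(-770)) = (484 - 1176)*(-666*(-1/189) - 307*(-1/770)) = -692*(74/21 + 307/770) = -692*9061/2310 = -3135106/1155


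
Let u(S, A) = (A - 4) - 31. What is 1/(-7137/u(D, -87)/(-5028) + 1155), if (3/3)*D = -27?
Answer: 3352/3871521 ≈ 0.00086581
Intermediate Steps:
D = -27
u(S, A) = -35 + A (u(S, A) = (-4 + A) - 31 = -35 + A)
1/(-7137/u(D, -87)/(-5028) + 1155) = 1/(-7137/(-35 - 87)/(-5028) + 1155) = 1/(-7137/(-122)*(-1/5028) + 1155) = 1/(-7137*(-1/122)*(-1/5028) + 1155) = 1/((117/2)*(-1/5028) + 1155) = 1/(-39/3352 + 1155) = 1/(3871521/3352) = 3352/3871521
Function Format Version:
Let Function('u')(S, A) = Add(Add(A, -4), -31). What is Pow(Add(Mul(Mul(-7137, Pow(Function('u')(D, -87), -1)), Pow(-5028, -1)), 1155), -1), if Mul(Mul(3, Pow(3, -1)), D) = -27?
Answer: Rational(3352, 3871521) ≈ 0.00086581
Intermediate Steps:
D = -27
Function('u')(S, A) = Add(-35, A) (Function('u')(S, A) = Add(Add(-4, A), -31) = Add(-35, A))
Pow(Add(Mul(Mul(-7137, Pow(Function('u')(D, -87), -1)), Pow(-5028, -1)), 1155), -1) = Pow(Add(Mul(Mul(-7137, Pow(Add(-35, -87), -1)), Pow(-5028, -1)), 1155), -1) = Pow(Add(Mul(Mul(-7137, Pow(-122, -1)), Rational(-1, 5028)), 1155), -1) = Pow(Add(Mul(Mul(-7137, Rational(-1, 122)), Rational(-1, 5028)), 1155), -1) = Pow(Add(Mul(Rational(117, 2), Rational(-1, 5028)), 1155), -1) = Pow(Add(Rational(-39, 3352), 1155), -1) = Pow(Rational(3871521, 3352), -1) = Rational(3352, 3871521)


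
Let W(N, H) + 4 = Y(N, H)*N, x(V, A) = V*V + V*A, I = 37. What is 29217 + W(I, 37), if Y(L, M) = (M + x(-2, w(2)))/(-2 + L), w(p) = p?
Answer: 1023824/35 ≈ 29252.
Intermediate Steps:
x(V, A) = V**2 + A*V
Y(L, M) = M/(-2 + L) (Y(L, M) = (M - 2*(2 - 2))/(-2 + L) = (M - 2*0)/(-2 + L) = (M + 0)/(-2 + L) = M/(-2 + L))
W(N, H) = -4 + H*N/(-2 + N) (W(N, H) = -4 + (H/(-2 + N))*N = -4 + H*N/(-2 + N))
29217 + W(I, 37) = 29217 + (8 - 4*37 + 37*37)/(-2 + 37) = 29217 + (8 - 148 + 1369)/35 = 29217 + (1/35)*1229 = 29217 + 1229/35 = 1023824/35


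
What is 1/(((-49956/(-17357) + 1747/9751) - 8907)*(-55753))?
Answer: 169248107/84018402008166742 ≈ 2.0144e-9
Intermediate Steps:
1/(((-49956/(-17357) + 1747/9751) - 8907)*(-55753)) = -1/55753/((-49956*(-1/17357) + 1747*(1/9751)) - 8907) = -1/55753/((49956/17357 + 1747/9751) - 8907) = -1/55753/(517443635/169248107 - 8907) = -1/55753/(-1506975445414/169248107) = -169248107/1506975445414*(-1/55753) = 169248107/84018402008166742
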